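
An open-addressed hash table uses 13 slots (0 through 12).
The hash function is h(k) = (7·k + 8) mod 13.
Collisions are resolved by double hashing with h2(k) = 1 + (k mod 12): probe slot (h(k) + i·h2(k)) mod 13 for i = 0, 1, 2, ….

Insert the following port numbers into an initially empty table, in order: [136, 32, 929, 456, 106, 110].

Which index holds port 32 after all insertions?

136: h=11 → slot 11
32: h=11, h2=9, probe 11,7 → slot 7
929: h=11, h2=6, probe 11,4 → slot 4
456: h=2 → slot 2
106: h=9 → slot 9
110: h=11, h2=3, probe 11,1 → slot 1
Table: [., 110, 456, ., 929, ., ., 32, ., 106, ., 136, .]

7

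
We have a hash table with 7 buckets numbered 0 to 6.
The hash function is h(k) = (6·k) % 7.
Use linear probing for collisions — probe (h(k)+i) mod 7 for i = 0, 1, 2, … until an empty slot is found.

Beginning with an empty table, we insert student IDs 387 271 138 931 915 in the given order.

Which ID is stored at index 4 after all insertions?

915

387 hashes to 5; slot 5 is free -> place at 5.
271 hashes to 2; slot 2 is free -> place at 2.
138 hashes to 2; 2 taken -> place at 3.
931 hashes to 0; slot 0 is free -> place at 0.
915 hashes to 2; 2,3 taken -> place at 4.
Table: [931, -, 271, 138, 915, 387, -]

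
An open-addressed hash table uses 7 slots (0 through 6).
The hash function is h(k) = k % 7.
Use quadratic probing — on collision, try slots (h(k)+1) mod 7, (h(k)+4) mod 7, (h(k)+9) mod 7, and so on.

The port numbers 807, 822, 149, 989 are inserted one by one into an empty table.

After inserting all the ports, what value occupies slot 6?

807: h=2 => slot 2
822: h=3 => slot 3
149: h=2, probe 2,3,6 => slot 6
989: h=2, probe 2,3,6,4 => slot 4
Table: [∅, ∅, 807, 822, 989, ∅, 149]

149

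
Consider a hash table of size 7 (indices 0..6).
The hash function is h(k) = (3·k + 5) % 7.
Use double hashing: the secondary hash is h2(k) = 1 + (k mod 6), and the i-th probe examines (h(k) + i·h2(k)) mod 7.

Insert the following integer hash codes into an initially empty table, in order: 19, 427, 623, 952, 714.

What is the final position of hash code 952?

19: h=6 => slot 6
427: h=5 => slot 5
623: h=5, h2=6, probe 5,4 => slot 4
952: h=5, h2=5, probe 5,3 => slot 3
714: h=5, h2=1, probe 5,6,0 => slot 0
Table: [714, ., ., 952, 623, 427, 19]

3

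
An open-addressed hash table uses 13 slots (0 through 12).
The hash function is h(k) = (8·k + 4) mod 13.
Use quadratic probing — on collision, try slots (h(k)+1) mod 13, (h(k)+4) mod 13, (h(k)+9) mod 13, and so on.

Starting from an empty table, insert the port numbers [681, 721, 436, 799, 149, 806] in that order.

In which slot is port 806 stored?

7

681 hashes to 5; slot 5 is free → place at 5.
721 hashes to 0; slot 0 is free → place at 0.
436 hashes to 8; slot 8 is free → place at 8.
799 hashes to 0; 0 taken → place at 1.
149 hashes to 0; 0,1 taken → place at 4.
806 hashes to 4; 4,5,8,0 taken → place at 7.
Table: [721, 799, ∅, ∅, 149, 681, ∅, 806, 436, ∅, ∅, ∅, ∅]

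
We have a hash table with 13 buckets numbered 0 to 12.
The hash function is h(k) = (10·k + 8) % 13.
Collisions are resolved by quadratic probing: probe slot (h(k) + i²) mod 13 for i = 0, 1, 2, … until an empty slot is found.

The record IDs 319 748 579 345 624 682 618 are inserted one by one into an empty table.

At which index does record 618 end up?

319: h=0 → slot 0
748: h=0, probe 0,1 → slot 1
579: h=0, probe 0,1,4 → slot 4
345: h=0, probe 0,1,4,9 → slot 9
624: h=8 → slot 8
682: h=3 → slot 3
618: h=0, probe 0,1,4,9,3,12 → slot 12
Table: [319, 748, —, 682, 579, —, —, —, 624, 345, —, —, 618]

12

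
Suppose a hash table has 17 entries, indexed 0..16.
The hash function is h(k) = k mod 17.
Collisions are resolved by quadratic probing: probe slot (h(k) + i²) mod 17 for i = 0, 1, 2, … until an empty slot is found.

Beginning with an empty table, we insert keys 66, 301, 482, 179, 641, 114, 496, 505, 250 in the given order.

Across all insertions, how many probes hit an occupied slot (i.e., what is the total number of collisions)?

10

66: h=15 → slot 15
301: h=12 → slot 12
482: h=6 → slot 6
179: h=9 → slot 9
641: h=12, probe 12,13 → slot 13
114: h=12, probe 12,13,16 → slot 16
496: h=3 → slot 3
505: h=12, probe 12,13,16,4 → slot 4
250: h=12, probe 12,13,16,4,11 → slot 11
Table: [∅, ∅, ∅, 496, 505, ∅, 482, ∅, ∅, 179, ∅, 250, 301, 641, ∅, 66, 114]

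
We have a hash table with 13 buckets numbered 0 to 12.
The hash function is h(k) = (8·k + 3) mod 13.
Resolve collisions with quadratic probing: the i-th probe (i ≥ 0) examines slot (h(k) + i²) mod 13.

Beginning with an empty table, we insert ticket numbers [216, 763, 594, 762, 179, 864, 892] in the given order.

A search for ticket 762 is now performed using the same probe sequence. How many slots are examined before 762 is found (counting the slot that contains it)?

216: h=2 -> slot 2
763: h=10 -> slot 10
594: h=10, probe 10,11 -> slot 11
762: h=2, probe 2,3 -> slot 3
179: h=5 -> slot 5
864: h=12 -> slot 12
892: h=2, probe 2,3,6 -> slot 6
Table: [∅, ∅, 216, 762, ∅, 179, 892, ∅, ∅, ∅, 763, 594, 864]
Lookup 762: h=2, probe 2,3 → found at 3.

2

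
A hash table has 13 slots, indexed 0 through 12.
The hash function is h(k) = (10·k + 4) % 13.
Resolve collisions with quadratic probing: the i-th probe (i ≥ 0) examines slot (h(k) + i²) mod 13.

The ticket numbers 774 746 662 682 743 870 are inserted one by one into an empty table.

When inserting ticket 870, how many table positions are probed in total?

774: h=9 => slot 9
746: h=2 => slot 2
662: h=7 => slot 7
682: h=12 => slot 12
743: h=11 => slot 11
870: h=7, probe 7,8 => slot 8
Table: [-, -, 746, -, -, -, -, 662, 870, 774, -, 743, 682]

2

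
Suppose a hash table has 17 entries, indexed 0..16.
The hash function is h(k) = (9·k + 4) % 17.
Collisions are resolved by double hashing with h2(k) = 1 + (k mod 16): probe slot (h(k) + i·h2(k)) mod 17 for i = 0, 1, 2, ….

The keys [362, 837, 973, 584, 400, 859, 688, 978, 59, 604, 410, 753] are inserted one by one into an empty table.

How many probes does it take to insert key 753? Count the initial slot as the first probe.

3

362: h=15 => slot 15
837: h=6 => slot 6
973: h=6, h2=14, probe 6,3 => slot 3
584: h=7 => slot 7
400: h=0 => slot 0
859: h=0, h2=12, probe 0,12 => slot 12
688: h=8 => slot 8
978: h=0, h2=3, probe 0,3,6,9 => slot 9
59: h=8, h2=12, probe 8,3,15,10 => slot 10
604: h=0, h2=13, probe 0,13 => slot 13
410: h=5 => slot 5
753: h=15, h2=2, probe 15,0,2 => slot 2
Table: [400, ∅, 753, 973, ∅, 410, 837, 584, 688, 978, 59, ∅, 859, 604, ∅, 362, ∅]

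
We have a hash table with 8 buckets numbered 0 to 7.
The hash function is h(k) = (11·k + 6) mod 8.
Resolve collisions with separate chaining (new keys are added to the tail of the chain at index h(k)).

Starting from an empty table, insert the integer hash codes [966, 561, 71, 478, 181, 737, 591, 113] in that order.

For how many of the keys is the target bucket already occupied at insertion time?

4

Insert 966: h=0, bucket 0 empty -> new chain.
Insert 561: h=1, bucket 1 empty -> new chain.
Insert 71: h=3, bucket 3 empty -> new chain.
Insert 478: h=0, bucket 0 nonempty -> append to chain.
Insert 181: h=5, bucket 5 empty -> new chain.
Insert 737: h=1, bucket 1 nonempty -> append to chain.
Insert 591: h=3, bucket 3 nonempty -> append to chain.
Insert 113: h=1, bucket 1 nonempty -> append to chain.
Final buckets:
0: 966 -> 478
1: 561 -> 737 -> 113
2: —
3: 71 -> 591
4: —
5: 181
6: —
7: —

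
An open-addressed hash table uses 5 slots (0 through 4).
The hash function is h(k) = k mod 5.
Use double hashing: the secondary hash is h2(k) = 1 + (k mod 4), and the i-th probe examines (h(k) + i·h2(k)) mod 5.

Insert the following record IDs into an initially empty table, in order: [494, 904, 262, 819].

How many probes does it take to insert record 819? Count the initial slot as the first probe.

2

Insert 494: h=4, slot 4 empty -> index 4.
Insert 904: h=4, h2=1, slot 4 occupied -> index 0.
Insert 262: h=2, slot 2 empty -> index 2.
Insert 819: h=4, h2=4, slot 4 occupied -> index 3.
Table: [904, _, 262, 819, 494]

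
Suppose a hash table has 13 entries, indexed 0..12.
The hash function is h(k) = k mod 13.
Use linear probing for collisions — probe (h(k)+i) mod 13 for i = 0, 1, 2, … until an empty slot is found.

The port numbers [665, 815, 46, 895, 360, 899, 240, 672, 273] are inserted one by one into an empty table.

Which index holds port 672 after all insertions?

12

665: h=2 => slot 2
815: h=9 => slot 9
46: h=7 => slot 7
895: h=11 => slot 11
360: h=9, probe 9,10 => slot 10
899: h=2, probe 2,3 => slot 3
240: h=6 => slot 6
672: h=9, probe 9,10,11,12 => slot 12
273: h=0 => slot 0
Table: [273, —, 665, 899, —, —, 240, 46, —, 815, 360, 895, 672]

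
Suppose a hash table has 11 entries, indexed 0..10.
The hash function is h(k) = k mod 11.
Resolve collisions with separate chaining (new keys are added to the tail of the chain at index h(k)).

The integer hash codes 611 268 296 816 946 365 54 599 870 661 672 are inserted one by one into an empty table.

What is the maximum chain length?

3

Insert 611: h=6, bucket 6 empty → new chain.
Insert 268: h=4, bucket 4 empty → new chain.
Insert 296: h=10, bucket 10 empty → new chain.
Insert 816: h=2, bucket 2 empty → new chain.
Insert 946: h=0, bucket 0 empty → new chain.
Insert 365: h=2, bucket 2 nonempty → append to chain.
Insert 54: h=10, bucket 10 nonempty → append to chain.
Insert 599: h=5, bucket 5 empty → new chain.
Insert 870: h=1, bucket 1 empty → new chain.
Insert 661: h=1, bucket 1 nonempty → append to chain.
Insert 672: h=1, bucket 1 nonempty → append to chain.
Final buckets:
0: 946
1: 870 -> 661 -> 672
2: 816 -> 365
3: .
4: 268
5: 599
6: 611
7: .
8: .
9: .
10: 296 -> 54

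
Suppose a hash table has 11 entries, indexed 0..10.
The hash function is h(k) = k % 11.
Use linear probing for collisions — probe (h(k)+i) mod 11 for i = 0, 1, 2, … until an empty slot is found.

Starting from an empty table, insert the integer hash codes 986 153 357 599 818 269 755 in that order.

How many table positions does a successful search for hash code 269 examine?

Insert 986: h=7, slot 7 empty => index 7.
Insert 153: h=10, slot 10 empty => index 10.
Insert 357: h=5, slot 5 empty => index 5.
Insert 599: h=5, slot 5 occupied => index 6.
Insert 818: h=4, slot 4 empty => index 4.
Insert 269: h=5, slots 5,6,7 occupied => index 8.
Insert 755: h=7, slots 7,8 occupied => index 9.
Table: [—, —, —, —, 818, 357, 599, 986, 269, 755, 153]
Lookup 269: h=5, probe 5,6,7,8 → found at 8.

4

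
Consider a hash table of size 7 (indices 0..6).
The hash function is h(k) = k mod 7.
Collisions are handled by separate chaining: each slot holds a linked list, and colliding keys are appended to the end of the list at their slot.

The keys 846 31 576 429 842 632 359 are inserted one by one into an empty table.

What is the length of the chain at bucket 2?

5

Insert 846: h=6, bucket 6 empty → new chain.
Insert 31: h=3, bucket 3 empty → new chain.
Insert 576: h=2, bucket 2 empty → new chain.
Insert 429: h=2, bucket 2 nonempty → append to chain.
Insert 842: h=2, bucket 2 nonempty → append to chain.
Insert 632: h=2, bucket 2 nonempty → append to chain.
Insert 359: h=2, bucket 2 nonempty → append to chain.
Final buckets:
0: —
1: —
2: 576 -> 429 -> 842 -> 632 -> 359
3: 31
4: —
5: —
6: 846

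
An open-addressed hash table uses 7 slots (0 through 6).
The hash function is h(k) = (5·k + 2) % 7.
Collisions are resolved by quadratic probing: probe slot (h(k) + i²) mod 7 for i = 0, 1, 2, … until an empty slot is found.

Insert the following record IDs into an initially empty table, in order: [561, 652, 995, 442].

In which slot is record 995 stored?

4

561 hashes to 0; slot 0 is free => place at 0.
652 hashes to 0; 0 taken => place at 1.
995 hashes to 0; 0,1 taken => place at 4.
442 hashes to 0; 0,1,4 taken => place at 2.
Table: [561, 652, 442, ∅, 995, ∅, ∅]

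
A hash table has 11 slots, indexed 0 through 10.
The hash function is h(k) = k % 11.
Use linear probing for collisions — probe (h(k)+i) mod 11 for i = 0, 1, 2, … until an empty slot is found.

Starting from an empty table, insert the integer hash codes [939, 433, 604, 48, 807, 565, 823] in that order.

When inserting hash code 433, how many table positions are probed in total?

2

939 hashes to 4; slot 4 is free → place at 4.
433 hashes to 4; 4 taken → place at 5.
604 hashes to 10; slot 10 is free → place at 10.
48 hashes to 4; 4,5 taken → place at 6.
807 hashes to 4; 4,5,6 taken → place at 7.
565 hashes to 4; 4,5,6,7 taken → place at 8.
823 hashes to 9; slot 9 is free → place at 9.
Table: [∅, ∅, ∅, ∅, 939, 433, 48, 807, 565, 823, 604]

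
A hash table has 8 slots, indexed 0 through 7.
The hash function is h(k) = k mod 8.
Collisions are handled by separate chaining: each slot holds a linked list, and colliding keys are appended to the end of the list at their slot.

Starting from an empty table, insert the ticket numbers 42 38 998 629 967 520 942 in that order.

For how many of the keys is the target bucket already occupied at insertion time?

2

Insert 42: h=2, bucket 2 empty → new chain.
Insert 38: h=6, bucket 6 empty → new chain.
Insert 998: h=6, bucket 6 nonempty → append to chain.
Insert 629: h=5, bucket 5 empty → new chain.
Insert 967: h=7, bucket 7 empty → new chain.
Insert 520: h=0, bucket 0 empty → new chain.
Insert 942: h=6, bucket 6 nonempty → append to chain.
Final buckets:
0: 520
1: ∅
2: 42
3: ∅
4: ∅
5: 629
6: 38 -> 998 -> 942
7: 967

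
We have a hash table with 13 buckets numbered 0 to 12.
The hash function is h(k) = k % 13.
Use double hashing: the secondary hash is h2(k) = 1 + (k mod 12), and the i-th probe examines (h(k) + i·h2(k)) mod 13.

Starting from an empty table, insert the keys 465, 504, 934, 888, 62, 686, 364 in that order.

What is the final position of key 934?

9

465: h=10 → slot 10
504: h=10, h2=1, probe 10,11 → slot 11
934: h=11, h2=11, probe 11,9 → slot 9
888: h=4 → slot 4
62: h=10, h2=3, probe 10,0 → slot 0
686: h=10, h2=3, probe 10,0,3 → slot 3
364: h=0, h2=5, probe 0,5 → slot 5
Table: [62, _, _, 686, 888, 364, _, _, _, 934, 465, 504, _]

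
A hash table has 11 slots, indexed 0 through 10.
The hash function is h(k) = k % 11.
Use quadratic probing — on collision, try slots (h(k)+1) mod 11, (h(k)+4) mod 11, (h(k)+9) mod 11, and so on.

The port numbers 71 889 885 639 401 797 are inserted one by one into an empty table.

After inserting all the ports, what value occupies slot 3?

71: h=5 => slot 5
889: h=9 => slot 9
885: h=5, probe 5,6 => slot 6
639: h=1 => slot 1
401: h=5, probe 5,6,9,3 => slot 3
797: h=5, probe 5,6,9,3,10 => slot 10
Table: [-, 639, -, 401, -, 71, 885, -, -, 889, 797]

401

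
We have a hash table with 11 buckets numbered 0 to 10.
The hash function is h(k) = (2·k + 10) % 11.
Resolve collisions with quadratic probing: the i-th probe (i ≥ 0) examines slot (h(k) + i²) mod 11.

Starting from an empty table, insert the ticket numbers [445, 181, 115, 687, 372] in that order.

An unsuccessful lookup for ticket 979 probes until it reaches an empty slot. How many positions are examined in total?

2

445: h=9 -> slot 9
181: h=9, probe 9,10 -> slot 10
115: h=9, probe 9,10,2 -> slot 2
687: h=9, probe 9,10,2,7 -> slot 7
372: h=6 -> slot 6
Table: [-, -, 115, -, -, -, 372, 687, -, 445, 181]
Lookup 979: h=10, probe 10,0 → slot 0 empty, not found.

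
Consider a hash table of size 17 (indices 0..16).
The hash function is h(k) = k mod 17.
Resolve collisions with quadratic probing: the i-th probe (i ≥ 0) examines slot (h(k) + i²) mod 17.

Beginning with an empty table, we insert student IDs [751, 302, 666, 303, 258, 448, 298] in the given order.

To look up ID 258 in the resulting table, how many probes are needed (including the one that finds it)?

3

751 hashes to 3; slot 3 is free => place at 3.
302 hashes to 13; slot 13 is free => place at 13.
666 hashes to 3; 3 taken => place at 4.
303 hashes to 14; slot 14 is free => place at 14.
258 hashes to 3; 3,4 taken => place at 7.
448 hashes to 6; slot 6 is free => place at 6.
298 hashes to 9; slot 9 is free => place at 9.
Table: [-, -, -, 751, 666, -, 448, 258, -, 298, -, -, -, 302, 303, -, -]
Lookup 258: h=3, probe 3,4,7 → found at 7.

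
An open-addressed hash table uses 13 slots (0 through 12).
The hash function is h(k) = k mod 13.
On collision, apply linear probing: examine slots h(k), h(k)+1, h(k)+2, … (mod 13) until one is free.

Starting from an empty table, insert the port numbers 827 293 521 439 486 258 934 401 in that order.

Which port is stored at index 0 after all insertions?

Insert 827: h=8, slot 8 empty → index 8.
Insert 293: h=7, slot 7 empty → index 7.
Insert 521: h=1, slot 1 empty → index 1.
Insert 439: h=10, slot 10 empty → index 10.
Insert 486: h=5, slot 5 empty → index 5.
Insert 258: h=11, slot 11 empty → index 11.
Insert 934: h=11, slot 11 occupied → index 12.
Insert 401: h=11, slots 11,12 occupied → index 0.
Table: [401, 521, -, -, -, 486, -, 293, 827, -, 439, 258, 934]

401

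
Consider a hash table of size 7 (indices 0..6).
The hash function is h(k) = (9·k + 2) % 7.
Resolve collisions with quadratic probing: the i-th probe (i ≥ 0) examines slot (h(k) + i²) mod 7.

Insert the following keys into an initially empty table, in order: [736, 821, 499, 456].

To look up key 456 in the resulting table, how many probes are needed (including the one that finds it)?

2

Insert 736: h=4, slot 4 empty => index 4.
Insert 821: h=6, slot 6 empty => index 6.
Insert 499: h=6, slot 6 occupied => index 0.
Insert 456: h=4, slot 4 occupied => index 5.
Table: [499, -, -, -, 736, 456, 821]
Lookup 456: h=4, probe 4,5 → found at 5.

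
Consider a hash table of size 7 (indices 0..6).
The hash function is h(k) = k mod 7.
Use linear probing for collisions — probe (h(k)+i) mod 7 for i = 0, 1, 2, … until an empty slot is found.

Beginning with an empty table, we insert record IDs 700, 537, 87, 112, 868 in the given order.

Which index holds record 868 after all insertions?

700: h=0 → slot 0
537: h=5 → slot 5
87: h=3 → slot 3
112: h=0, probe 0,1 → slot 1
868: h=0, probe 0,1,2 → slot 2
Table: [700, 112, 868, 87, _, 537, _]

2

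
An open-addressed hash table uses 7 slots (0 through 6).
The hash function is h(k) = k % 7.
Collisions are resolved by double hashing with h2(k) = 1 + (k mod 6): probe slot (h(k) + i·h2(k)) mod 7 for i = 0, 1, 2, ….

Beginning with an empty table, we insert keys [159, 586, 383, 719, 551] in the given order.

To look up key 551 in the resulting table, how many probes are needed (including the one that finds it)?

5

159: h=5 → slot 5
586: h=5, h2=5, probe 5,3 → slot 3
383: h=5, h2=6, probe 5,4 → slot 4
719: h=5, h2=6, probe 5,4,3,2 → slot 2
551: h=5, h2=6, probe 5,4,3,2,1 → slot 1
Table: [∅, 551, 719, 586, 383, 159, ∅]
Lookup 551: h=5, h2=6, probe 5,4,3,2,1 → found at 1.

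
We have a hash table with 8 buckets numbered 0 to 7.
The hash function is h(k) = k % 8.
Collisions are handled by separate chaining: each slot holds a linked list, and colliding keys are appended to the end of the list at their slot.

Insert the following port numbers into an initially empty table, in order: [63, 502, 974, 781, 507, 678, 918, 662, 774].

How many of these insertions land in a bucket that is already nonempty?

5

63 -> bucket 7
502 -> bucket 6
974 -> bucket 6 (collision)
781 -> bucket 5
507 -> bucket 3
678 -> bucket 6 (collision)
918 -> bucket 6 (collision)
662 -> bucket 6 (collision)
774 -> bucket 6 (collision)
Final buckets:
0: -
1: -
2: -
3: 507
4: -
5: 781
6: 502 -> 974 -> 678 -> 918 -> 662 -> 774
7: 63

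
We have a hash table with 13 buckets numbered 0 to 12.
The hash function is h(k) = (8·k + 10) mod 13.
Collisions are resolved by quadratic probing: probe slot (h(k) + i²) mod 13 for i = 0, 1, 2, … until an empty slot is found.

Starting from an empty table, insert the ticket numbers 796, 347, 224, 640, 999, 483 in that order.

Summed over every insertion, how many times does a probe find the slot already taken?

796 hashes to 8; slot 8 is free → place at 8.
347 hashes to 4; slot 4 is free → place at 4.
224 hashes to 8; 8 taken → place at 9.
640 hashes to 8; 8,9 taken → place at 12.
999 hashes to 7; slot 7 is free → place at 7.
483 hashes to 0; slot 0 is free → place at 0.
Table: [483, ., ., ., 347, ., ., 999, 796, 224, ., ., 640]

3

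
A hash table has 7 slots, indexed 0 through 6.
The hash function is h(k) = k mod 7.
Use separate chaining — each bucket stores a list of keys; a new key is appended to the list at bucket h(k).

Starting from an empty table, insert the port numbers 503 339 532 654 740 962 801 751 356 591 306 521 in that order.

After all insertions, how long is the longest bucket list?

6

Insert 503: h=6, bucket 6 empty -> new chain.
Insert 339: h=3, bucket 3 empty -> new chain.
Insert 532: h=0, bucket 0 empty -> new chain.
Insert 654: h=3, bucket 3 nonempty -> append to chain.
Insert 740: h=5, bucket 5 empty -> new chain.
Insert 962: h=3, bucket 3 nonempty -> append to chain.
Insert 801: h=3, bucket 3 nonempty -> append to chain.
Insert 751: h=2, bucket 2 empty -> new chain.
Insert 356: h=6, bucket 6 nonempty -> append to chain.
Insert 591: h=3, bucket 3 nonempty -> append to chain.
Insert 306: h=5, bucket 5 nonempty -> append to chain.
Insert 521: h=3, bucket 3 nonempty -> append to chain.
Final buckets:
0: 532
1: -
2: 751
3: 339 -> 654 -> 962 -> 801 -> 591 -> 521
4: -
5: 740 -> 306
6: 503 -> 356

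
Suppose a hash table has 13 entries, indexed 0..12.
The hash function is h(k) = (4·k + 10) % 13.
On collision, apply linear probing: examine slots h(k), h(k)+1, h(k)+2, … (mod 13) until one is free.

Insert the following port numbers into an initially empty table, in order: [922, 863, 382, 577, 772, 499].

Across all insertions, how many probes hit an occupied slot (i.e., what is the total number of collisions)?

13

922 hashes to 6; slot 6 is free -> place at 6.
863 hashes to 4; slot 4 is free -> place at 4.
382 hashes to 4; 4 taken -> place at 5.
577 hashes to 4; 4,5,6 taken -> place at 7.
772 hashes to 4; 4,5,6,7 taken -> place at 8.
499 hashes to 4; 4,5,6,7,8 taken -> place at 9.
Table: [∅, ∅, ∅, ∅, 863, 382, 922, 577, 772, 499, ∅, ∅, ∅]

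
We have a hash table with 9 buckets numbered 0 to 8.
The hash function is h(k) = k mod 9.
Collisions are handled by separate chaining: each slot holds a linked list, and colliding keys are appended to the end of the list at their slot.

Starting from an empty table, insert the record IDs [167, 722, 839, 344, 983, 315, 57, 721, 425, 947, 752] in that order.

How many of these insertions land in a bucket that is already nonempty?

167 → bucket 5
722 → bucket 2
839 → bucket 2 (collision)
344 → bucket 2 (collision)
983 → bucket 2 (collision)
315 → bucket 0
57 → bucket 3
721 → bucket 1
425 → bucket 2 (collision)
947 → bucket 2 (collision)
752 → bucket 5 (collision)
Final buckets:
0: 315
1: 721
2: 722 -> 839 -> 344 -> 983 -> 425 -> 947
3: 57
4: .
5: 167 -> 752
6: .
7: .
8: .

6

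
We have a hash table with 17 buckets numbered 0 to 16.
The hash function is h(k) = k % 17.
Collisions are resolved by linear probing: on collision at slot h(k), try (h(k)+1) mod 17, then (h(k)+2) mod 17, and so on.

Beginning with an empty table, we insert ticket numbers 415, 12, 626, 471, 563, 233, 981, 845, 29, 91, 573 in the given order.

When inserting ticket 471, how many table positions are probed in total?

415: h=7 → slot 7
12: h=12 → slot 12
626: h=14 → slot 14
471: h=12, probe 12,13 → slot 13
563: h=2 → slot 2
233: h=12, probe 12,13,14,15 → slot 15
981: h=12, probe 12,13,14,15,16 → slot 16
845: h=12, probe 12,13,14,15,16,0 → slot 0
29: h=12, probe 12,13,14,15,16,0,1 → slot 1
91: h=6 → slot 6
573: h=12, probe 12,13,14,15,16,0,1,2,3 → slot 3
Table: [845, 29, 563, 573, ∅, ∅, 91, 415, ∅, ∅, ∅, ∅, 12, 471, 626, 233, 981]

2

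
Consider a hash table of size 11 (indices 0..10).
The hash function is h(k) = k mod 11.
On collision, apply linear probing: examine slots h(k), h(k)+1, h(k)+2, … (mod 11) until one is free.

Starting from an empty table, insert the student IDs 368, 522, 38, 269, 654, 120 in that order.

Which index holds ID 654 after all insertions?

368: h=5 -> slot 5
522: h=5, probe 5,6 -> slot 6
38: h=5, probe 5,6,7 -> slot 7
269: h=5, probe 5,6,7,8 -> slot 8
654: h=5, probe 5,6,7,8,9 -> slot 9
120: h=10 -> slot 10
Table: [_, _, _, _, _, 368, 522, 38, 269, 654, 120]

9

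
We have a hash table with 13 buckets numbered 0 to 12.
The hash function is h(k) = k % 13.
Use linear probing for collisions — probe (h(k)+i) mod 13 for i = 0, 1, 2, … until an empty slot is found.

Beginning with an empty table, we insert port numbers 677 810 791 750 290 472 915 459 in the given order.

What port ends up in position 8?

459

Insert 677: h=1, slot 1 empty → index 1.
Insert 810: h=4, slot 4 empty → index 4.
Insert 791: h=11, slot 11 empty → index 11.
Insert 750: h=9, slot 9 empty → index 9.
Insert 290: h=4, slot 4 occupied → index 5.
Insert 472: h=4, slots 4,5 occupied → index 6.
Insert 915: h=5, slots 5,6 occupied → index 7.
Insert 459: h=4, slots 4,5,6,7 occupied → index 8.
Table: [—, 677, —, —, 810, 290, 472, 915, 459, 750, —, 791, —]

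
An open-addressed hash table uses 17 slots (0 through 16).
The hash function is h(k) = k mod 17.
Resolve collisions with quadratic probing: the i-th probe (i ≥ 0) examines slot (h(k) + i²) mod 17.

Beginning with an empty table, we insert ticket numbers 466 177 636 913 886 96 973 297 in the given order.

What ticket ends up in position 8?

177

Insert 466: h=7, slot 7 empty => index 7.
Insert 177: h=7, slot 7 occupied => index 8.
Insert 636: h=7, slots 7,8 occupied => index 11.
Insert 913: h=12, slot 12 empty => index 12.
Insert 886: h=2, slot 2 empty => index 2.
Insert 96: h=11, slots 11,12 occupied => index 15.
Insert 973: h=4, slot 4 empty => index 4.
Insert 297: h=8, slot 8 occupied => index 9.
Table: [-, -, 886, -, 973, -, -, 466, 177, 297, -, 636, 913, -, -, 96, -]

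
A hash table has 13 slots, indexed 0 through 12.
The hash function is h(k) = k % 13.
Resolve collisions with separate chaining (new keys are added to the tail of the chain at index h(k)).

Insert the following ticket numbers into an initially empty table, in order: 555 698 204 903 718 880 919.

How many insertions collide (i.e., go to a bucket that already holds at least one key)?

4

Insert 555: h=9, bucket 9 empty → new chain.
Insert 698: h=9, bucket 9 nonempty → append to chain.
Insert 204: h=9, bucket 9 nonempty → append to chain.
Insert 903: h=6, bucket 6 empty → new chain.
Insert 718: h=3, bucket 3 empty → new chain.
Insert 880: h=9, bucket 9 nonempty → append to chain.
Insert 919: h=9, bucket 9 nonempty → append to chain.
Final buckets:
0: .
1: .
2: .
3: 718
4: .
5: .
6: 903
7: .
8: .
9: 555 -> 698 -> 204 -> 880 -> 919
10: .
11: .
12: .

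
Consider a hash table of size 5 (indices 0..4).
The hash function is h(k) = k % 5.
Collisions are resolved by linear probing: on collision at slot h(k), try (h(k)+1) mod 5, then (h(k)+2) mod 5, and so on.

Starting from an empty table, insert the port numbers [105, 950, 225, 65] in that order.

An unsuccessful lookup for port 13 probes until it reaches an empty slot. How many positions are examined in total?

105 hashes to 0; slot 0 is free -> place at 0.
950 hashes to 0; 0 taken -> place at 1.
225 hashes to 0; 0,1 taken -> place at 2.
65 hashes to 0; 0,1,2 taken -> place at 3.
Table: [105, 950, 225, 65, ∅]
Lookup 13: h=3, probe 3,4 → slot 4 empty, not found.

2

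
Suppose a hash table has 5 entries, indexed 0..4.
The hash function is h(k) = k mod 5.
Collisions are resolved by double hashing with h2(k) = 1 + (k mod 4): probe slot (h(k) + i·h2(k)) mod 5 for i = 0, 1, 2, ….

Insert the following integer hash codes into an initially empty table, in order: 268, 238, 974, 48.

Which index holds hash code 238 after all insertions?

1

Insert 268: h=3, slot 3 empty => index 3.
Insert 238: h=3, h2=3, slot 3 occupied => index 1.
Insert 974: h=4, slot 4 empty => index 4.
Insert 48: h=3, h2=1, slots 3,4 occupied => index 0.
Table: [48, 238, ∅, 268, 974]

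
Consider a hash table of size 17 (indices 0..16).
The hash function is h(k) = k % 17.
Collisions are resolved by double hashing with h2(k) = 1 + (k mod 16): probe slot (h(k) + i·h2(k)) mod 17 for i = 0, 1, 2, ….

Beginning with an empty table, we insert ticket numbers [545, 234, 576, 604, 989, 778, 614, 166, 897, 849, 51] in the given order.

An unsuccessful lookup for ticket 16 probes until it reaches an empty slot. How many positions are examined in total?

7

Insert 545: h=1, slot 1 empty -> index 1.
Insert 234: h=13, slot 13 empty -> index 13.
Insert 576: h=15, slot 15 empty -> index 15.
Insert 604: h=9, slot 9 empty -> index 9.
Insert 989: h=3, slot 3 empty -> index 3.
Insert 778: h=13, h2=11, slot 13 occupied -> index 7.
Insert 614: h=2, slot 2 empty -> index 2.
Insert 166: h=13, h2=7, slots 13,3 occupied -> index 10.
Insert 897: h=13, h2=2, slots 13,15 occupied -> index 0.
Insert 849: h=16, slot 16 empty -> index 16.
Insert 51: h=0, h2=4, slot 0 occupied -> index 4.
Table: [897, 545, 614, 989, 51, -, -, 778, -, 604, 166, -, -, 234, -, 576, 849]
Lookup 16: h=16, h2=1, probe 16,0,1,2,3,4,5 → slot 5 empty, not found.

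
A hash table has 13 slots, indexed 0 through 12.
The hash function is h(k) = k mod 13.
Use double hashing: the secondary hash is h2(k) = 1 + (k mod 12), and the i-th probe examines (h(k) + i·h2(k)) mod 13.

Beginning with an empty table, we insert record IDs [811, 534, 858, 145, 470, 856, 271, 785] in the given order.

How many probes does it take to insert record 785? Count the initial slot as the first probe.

811 hashes to 5; slot 5 is free -> place at 5.
534 hashes to 1; slot 1 is free -> place at 1.
858 hashes to 0; slot 0 is free -> place at 0.
145 hashes to 2; slot 2 is free -> place at 2.
470 hashes to 2, h2=3; 2,5 taken -> place at 8.
856 hashes to 11; slot 11 is free -> place at 11.
271 hashes to 11, h2=8; 11 taken -> place at 6.
785 hashes to 5, h2=6; 5,11 taken -> place at 4.
Table: [858, 534, 145, —, 785, 811, 271, —, 470, —, —, 856, —]

3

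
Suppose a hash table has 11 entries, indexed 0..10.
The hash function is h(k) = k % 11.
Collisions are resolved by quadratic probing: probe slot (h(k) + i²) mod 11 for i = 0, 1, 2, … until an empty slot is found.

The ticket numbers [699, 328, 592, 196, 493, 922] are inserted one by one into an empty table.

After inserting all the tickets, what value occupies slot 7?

493

699: h=6 => slot 6
328: h=9 => slot 9
592: h=9, probe 9,10 => slot 10
196: h=9, probe 9,10,2 => slot 2
493: h=9, probe 9,10,2,7 => slot 7
922: h=9, probe 9,10,2,7,3 => slot 3
Table: [., ., 196, 922, ., ., 699, 493, ., 328, 592]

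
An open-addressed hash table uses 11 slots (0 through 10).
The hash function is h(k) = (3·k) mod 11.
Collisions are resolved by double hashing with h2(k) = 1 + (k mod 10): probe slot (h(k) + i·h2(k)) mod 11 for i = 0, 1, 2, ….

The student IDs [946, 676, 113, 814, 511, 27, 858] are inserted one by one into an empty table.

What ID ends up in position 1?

27

946: h=0 -> slot 0
676: h=4 -> slot 4
113: h=9 -> slot 9
814: h=0, h2=5, probe 0,5 -> slot 5
511: h=4, h2=2, probe 4,6 -> slot 6
27: h=4, h2=8, probe 4,1 -> slot 1
858: h=0, h2=9, probe 0,9,7 -> slot 7
Table: [946, 27, —, —, 676, 814, 511, 858, —, 113, —]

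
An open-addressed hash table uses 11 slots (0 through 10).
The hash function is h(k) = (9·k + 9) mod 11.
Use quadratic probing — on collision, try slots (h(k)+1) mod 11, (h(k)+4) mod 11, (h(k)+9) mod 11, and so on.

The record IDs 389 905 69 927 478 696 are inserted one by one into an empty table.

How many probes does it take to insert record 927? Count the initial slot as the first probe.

3

389: h=1 => slot 1
905: h=3 => slot 3
69: h=3, probe 3,4 => slot 4
927: h=3, probe 3,4,7 => slot 7
478: h=10 => slot 10
696: h=3, probe 3,4,7,1,8 => slot 8
Table: [∅, 389, ∅, 905, 69, ∅, ∅, 927, 696, ∅, 478]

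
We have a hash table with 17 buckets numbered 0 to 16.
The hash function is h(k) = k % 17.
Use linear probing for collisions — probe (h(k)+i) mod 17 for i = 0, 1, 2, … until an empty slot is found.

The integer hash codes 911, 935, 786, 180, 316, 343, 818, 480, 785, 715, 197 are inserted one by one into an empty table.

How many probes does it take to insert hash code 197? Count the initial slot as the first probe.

911: h=10 → slot 10
935: h=0 → slot 0
786: h=4 → slot 4
180: h=10, probe 10,11 → slot 11
316: h=10, probe 10,11,12 → slot 12
343: h=3 → slot 3
818: h=2 → slot 2
480: h=4, probe 4,5 → slot 5
785: h=3, probe 3,4,5,6 → slot 6
715: h=1 → slot 1
197: h=10, probe 10,11,12,13 → slot 13
Table: [935, 715, 818, 343, 786, 480, 785, -, -, -, 911, 180, 316, 197, -, -, -]

4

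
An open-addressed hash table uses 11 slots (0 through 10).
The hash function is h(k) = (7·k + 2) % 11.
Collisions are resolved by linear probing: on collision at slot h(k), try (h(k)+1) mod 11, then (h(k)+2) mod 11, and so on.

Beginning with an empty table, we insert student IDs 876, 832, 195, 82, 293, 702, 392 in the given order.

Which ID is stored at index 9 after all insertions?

293

Insert 876: h=7, slot 7 empty → index 7.
Insert 832: h=7, slot 7 occupied → index 8.
Insert 195: h=3, slot 3 empty → index 3.
Insert 82: h=4, slot 4 empty → index 4.
Insert 293: h=7, slots 7,8 occupied → index 9.
Insert 702: h=10, slot 10 empty → index 10.
Insert 392: h=7, slots 7,8,9,10 occupied → index 0.
Table: [392, ∅, ∅, 195, 82, ∅, ∅, 876, 832, 293, 702]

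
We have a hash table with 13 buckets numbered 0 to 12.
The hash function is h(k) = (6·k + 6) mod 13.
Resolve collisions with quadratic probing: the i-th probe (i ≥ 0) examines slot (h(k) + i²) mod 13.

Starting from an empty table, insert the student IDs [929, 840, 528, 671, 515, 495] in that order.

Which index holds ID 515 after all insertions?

Insert 929: h=3, slot 3 empty → index 3.
Insert 840: h=2, slot 2 empty → index 2.
Insert 528: h=2, slots 2,3 occupied → index 6.
Insert 671: h=2, slots 2,3,6 occupied → index 11.
Insert 515: h=2, slots 2,3,6,11 occupied → index 5.
Insert 495: h=12, slot 12 empty → index 12.
Table: [., ., 840, 929, ., 515, 528, ., ., ., ., 671, 495]

5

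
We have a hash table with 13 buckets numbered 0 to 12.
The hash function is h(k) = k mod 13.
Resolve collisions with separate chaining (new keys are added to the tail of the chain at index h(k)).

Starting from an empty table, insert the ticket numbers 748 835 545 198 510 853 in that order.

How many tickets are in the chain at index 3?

3

748 -> bucket 7
835 -> bucket 3
545 -> bucket 12
198 -> bucket 3 (collision)
510 -> bucket 3 (collision)
853 -> bucket 8
Final buckets:
0: -
1: -
2: -
3: 835 -> 198 -> 510
4: -
5: -
6: -
7: 748
8: 853
9: -
10: -
11: -
12: 545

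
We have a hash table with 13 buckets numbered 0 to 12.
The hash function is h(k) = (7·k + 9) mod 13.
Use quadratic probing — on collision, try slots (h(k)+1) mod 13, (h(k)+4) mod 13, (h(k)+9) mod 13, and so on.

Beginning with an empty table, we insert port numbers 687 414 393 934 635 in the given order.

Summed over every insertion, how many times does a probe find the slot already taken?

687 hashes to 8; slot 8 is free → place at 8.
414 hashes to 8; 8 taken → place at 9.
393 hashes to 4; slot 4 is free → place at 4.
934 hashes to 8; 8,9 taken → place at 12.
635 hashes to 8; 8,9,12,4 taken → place at 11.
Table: [-, -, -, -, 393, -, -, -, 687, 414, -, 635, 934]

7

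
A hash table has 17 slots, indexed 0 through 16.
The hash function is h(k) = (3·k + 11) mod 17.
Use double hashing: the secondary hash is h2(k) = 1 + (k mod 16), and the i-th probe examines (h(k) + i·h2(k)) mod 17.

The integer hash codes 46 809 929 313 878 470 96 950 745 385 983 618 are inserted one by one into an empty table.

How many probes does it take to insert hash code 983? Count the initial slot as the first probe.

3

46 hashes to 13; slot 13 is free → place at 13.
809 hashes to 7; slot 7 is free → place at 7.
929 hashes to 10; slot 10 is free → place at 10.
313 hashes to 15; slot 15 is free → place at 15.
878 hashes to 10, h2=15; 10 taken → place at 8.
470 hashes to 10, h2=7; 10 taken → place at 0.
96 hashes to 10, h2=1; 10 taken → place at 11.
950 hashes to 5; slot 5 is free → place at 5.
745 hashes to 2; slot 2 is free → place at 2.
385 hashes to 10, h2=2; 10 taken → place at 12.
983 hashes to 2, h2=8; 2,10 taken → place at 1.
618 hashes to 12, h2=11; 12 taken → place at 6.
Table: [470, 983, 745, _, _, 950, 618, 809, 878, _, 929, 96, 385, 46, _, 313, _]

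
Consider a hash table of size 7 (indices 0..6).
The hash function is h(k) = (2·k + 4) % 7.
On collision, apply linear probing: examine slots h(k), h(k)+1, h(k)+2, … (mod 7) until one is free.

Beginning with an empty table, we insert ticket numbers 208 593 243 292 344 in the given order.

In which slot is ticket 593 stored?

Insert 208: h=0, slot 0 empty → index 0.
Insert 593: h=0, slot 0 occupied → index 1.
Insert 243: h=0, slots 0,1 occupied → index 2.
Insert 292: h=0, slots 0,1,2 occupied → index 3.
Insert 344: h=6, slot 6 empty → index 6.
Table: [208, 593, 243, 292, ∅, ∅, 344]

1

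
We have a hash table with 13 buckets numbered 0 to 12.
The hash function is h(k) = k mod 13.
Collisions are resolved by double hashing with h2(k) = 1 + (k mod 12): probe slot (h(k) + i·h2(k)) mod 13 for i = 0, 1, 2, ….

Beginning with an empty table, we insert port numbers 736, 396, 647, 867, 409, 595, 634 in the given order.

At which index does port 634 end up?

4

736: h=8 -> slot 8
396: h=6 -> slot 6
647: h=10 -> slot 10
867: h=9 -> slot 9
409: h=6, h2=2, probe 6,8,10,12 -> slot 12
595: h=10, h2=8, probe 10,5 -> slot 5
634: h=10, h2=11, probe 10,8,6,4 -> slot 4
Table: [_, _, _, _, 634, 595, 396, _, 736, 867, 647, _, 409]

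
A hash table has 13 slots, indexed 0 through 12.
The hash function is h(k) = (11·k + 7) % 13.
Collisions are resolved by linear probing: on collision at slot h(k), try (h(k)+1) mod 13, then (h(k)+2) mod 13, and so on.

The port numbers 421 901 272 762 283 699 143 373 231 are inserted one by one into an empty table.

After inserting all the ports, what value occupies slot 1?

Insert 421: h=10, slot 10 empty → index 10.
Insert 901: h=12, slot 12 empty → index 12.
Insert 272: h=9, slot 9 empty → index 9.
Insert 762: h=4, slot 4 empty → index 4.
Insert 283: h=0, slot 0 empty → index 0.
Insert 699: h=0, slot 0 occupied → index 1.
Insert 143: h=7, slot 7 empty → index 7.
Insert 373: h=2, slot 2 empty → index 2.
Insert 231: h=0, slots 0,1,2 occupied → index 3.
Table: [283, 699, 373, 231, 762, _, _, 143, _, 272, 421, _, 901]

699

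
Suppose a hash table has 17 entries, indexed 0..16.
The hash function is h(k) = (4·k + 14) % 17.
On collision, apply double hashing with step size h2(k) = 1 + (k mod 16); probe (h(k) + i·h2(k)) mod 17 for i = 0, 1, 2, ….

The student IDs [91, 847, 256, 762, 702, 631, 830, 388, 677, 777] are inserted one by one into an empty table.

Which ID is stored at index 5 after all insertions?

91 hashes to 4; slot 4 is free -> place at 4.
847 hashes to 2; slot 2 is free -> place at 2.
256 hashes to 1; slot 1 is free -> place at 1.
762 hashes to 2, h2=11; 2 taken -> place at 13.
702 hashes to 0; slot 0 is free -> place at 0.
631 hashes to 5; slot 5 is free -> place at 5.
830 hashes to 2, h2=15; 2,0 taken -> place at 15.
388 hashes to 2, h2=5; 2 taken -> place at 7.
677 hashes to 2, h2=6; 2 taken -> place at 8.
777 hashes to 11; slot 11 is free -> place at 11.
Table: [702, 256, 847, -, 91, 631, -, 388, 677, -, -, 777, -, 762, -, 830, -]

631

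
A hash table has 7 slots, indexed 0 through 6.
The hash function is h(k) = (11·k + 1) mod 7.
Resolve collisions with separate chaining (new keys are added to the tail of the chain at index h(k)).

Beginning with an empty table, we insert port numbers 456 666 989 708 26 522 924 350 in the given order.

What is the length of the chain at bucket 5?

Insert 456: h=5, bucket 5 empty → new chain.
Insert 666: h=5, bucket 5 nonempty → append to chain.
Insert 989: h=2, bucket 2 empty → new chain.
Insert 708: h=5, bucket 5 nonempty → append to chain.
Insert 26: h=0, bucket 0 empty → new chain.
Insert 522: h=3, bucket 3 empty → new chain.
Insert 924: h=1, bucket 1 empty → new chain.
Insert 350: h=1, bucket 1 nonempty → append to chain.
Final buckets:
0: 26
1: 924 -> 350
2: 989
3: 522
4: -
5: 456 -> 666 -> 708
6: -

3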